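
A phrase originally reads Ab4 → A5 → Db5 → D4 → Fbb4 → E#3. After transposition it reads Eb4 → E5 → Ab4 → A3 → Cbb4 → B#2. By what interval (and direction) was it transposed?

Take the first pair: Ab4 → Eb4. A to E spans 4 letter names, so the interval is some kind of fourth.
Eb4 to Ab4 is 5 semitones, which makes it a perfect fourth; the second version is lower, so the direction is down.
Checking another pair — E#3 → B#2 — gives the same interval.

down a perfect fourth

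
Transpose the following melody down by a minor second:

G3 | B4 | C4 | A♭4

F#3 A#4 B3 G4

G3: a second down reaches F, and 1 semitone makes it F#3.
B4 down a minor second is A#4.
A minor second down from C4 gives B3.
Ab4 down a minor second is G4.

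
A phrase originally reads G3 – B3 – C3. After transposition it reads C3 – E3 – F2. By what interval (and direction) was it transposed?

down a perfect fifth

From G3 to C3 is 5 letter names — a fifth of some quality.
C3 to G3 is 7 semitones, which makes it a perfect fifth; the second version is lower, so the direction is down.
Checking another pair — C3 → F2 — gives the same interval.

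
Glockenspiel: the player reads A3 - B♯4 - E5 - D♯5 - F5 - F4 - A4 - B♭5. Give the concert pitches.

The glockenspiel sounds a perfect fifteenth above written, so transpose each written note up a perfect fifteenth.
A3 to A5
B#4 to B#6
E5 to E7
D#5 to D#7
F5 to F7
F4 to F6
A4 to A6
Bb5 to Bb7

A5 B#6 E7 D#7 F7 F6 A6 Bb7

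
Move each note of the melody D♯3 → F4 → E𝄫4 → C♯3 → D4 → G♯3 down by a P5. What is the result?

G#2 Bb3 Abb3 F#2 G3 C#3

D#3 -> G#2
F4 -> Bb3
Ebb4 -> Abb3
C#3 -> F#2
D4 -> G3
G#3 -> C#3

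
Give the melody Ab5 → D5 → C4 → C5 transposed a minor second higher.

Ab5 up a minor second is Bbb5.
D5 up a minor second is Eb5.
A minor second up from C4 gives Db4.
A minor second up from C5 gives Db5.

Bbb5 Eb5 Db4 Db5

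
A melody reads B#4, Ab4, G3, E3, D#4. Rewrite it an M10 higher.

D##6 C6 B4 G#4 F##5

B#4 up a major tenth is D##6.
Ab4: a tenth up reaches C, and 16 semitones makes it C6.
A major tenth up from G3 gives B4.
E3 up a major tenth is G#4.
A major tenth up from D#4 gives F##5.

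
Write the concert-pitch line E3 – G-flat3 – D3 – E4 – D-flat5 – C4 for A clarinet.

The A clarinet sounds a minor third below written, so the written part must be a minor third above concert — transpose each note up.
E3 -> G3
Gb3 -> Bbb3
D3 -> F3
E4 -> G4
Db5 -> Fb5
C4 -> Eb4

G3 Bbb3 F3 G4 Fb5 Eb4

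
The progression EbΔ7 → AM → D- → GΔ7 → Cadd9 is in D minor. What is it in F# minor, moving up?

GΔ7 C#M F#- BΔ7 Eadd9

D minor up to F# minor is a major third; each chord root moves by that interval while the quality stays the same.
EbΔ7: root Eb up a major third → G, giving GΔ7.
AM: root A up a major third → C#, giving C#M.
D-: root D up a major third → F#, giving F#-.
GΔ7: root G up a major third → B, giving BΔ7.
Cadd9: root C up a major third → E, giving Eadd9.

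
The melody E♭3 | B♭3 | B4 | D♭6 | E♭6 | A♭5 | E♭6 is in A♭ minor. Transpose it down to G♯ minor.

D#3 A#3 A##4 C#6 D#6 G#5 D#6

A♭ minor to G♯ minor down is a diminished second, so every note moves down by that interval.
Eb3 becomes D#3
Bb3 becomes A#3
B4 becomes A##4
Db6 becomes C#6
Eb6 becomes D#6
Ab5 becomes G#5
Eb6 becomes D#6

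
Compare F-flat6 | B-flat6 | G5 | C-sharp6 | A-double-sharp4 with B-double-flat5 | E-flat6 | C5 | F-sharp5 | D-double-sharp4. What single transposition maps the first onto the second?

down a perfect fifth

Take the first pair: Fb6 → Bbb5. F to B spans 5 letter names, so the interval is some kind of fifth.
Bbb5 to Fb6 is 7 semitones, which makes it a perfect fifth; the second version is lower, so the direction is down.
Checking another pair — A##4 → D##4 — gives the same interval.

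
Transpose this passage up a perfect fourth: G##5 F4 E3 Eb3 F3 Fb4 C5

C##6 Bb4 A3 Ab3 Bb3 Bbb4 F5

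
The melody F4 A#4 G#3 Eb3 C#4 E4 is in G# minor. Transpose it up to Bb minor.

G# minor to Bb minor up is a diminished third, so every note moves up by that interval.
F4 → Abb4
A#4 → C5
G#3 → Bb3
Eb3 → Gbb3
C#4 → Eb4
E4 → Gb4

Abb4 C5 Bb3 Gbb3 Eb4 Gb4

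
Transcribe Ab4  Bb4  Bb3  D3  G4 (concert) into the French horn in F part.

Written C4 sounds as F3 on the French horn in F, so concert pitches are written a perfect fifth up.
Ab4 gives Eb5
Bb4 gives F5
Bb3 gives F4
D3 gives A3
G4 gives D5

Eb5 F5 F4 A3 D5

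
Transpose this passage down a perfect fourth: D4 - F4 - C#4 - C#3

A3 C4 G#3 G#2

D4 to A3
F4 to C4
C#4 to G#3
C#3 to G#2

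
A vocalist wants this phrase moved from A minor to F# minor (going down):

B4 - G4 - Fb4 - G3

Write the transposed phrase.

G#4 E4 Db4 E3

A minor to F# minor down is a minor third, so every note moves down by that interval.
B4 -> G#4
G4 -> E4
Fb4 -> Db4
G3 -> E3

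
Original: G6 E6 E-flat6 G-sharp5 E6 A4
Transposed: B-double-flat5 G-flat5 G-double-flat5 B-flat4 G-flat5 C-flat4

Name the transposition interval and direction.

From G6 to Bbb5 is 6 letter names — a sixth of some quality.
Bbb5 to G6 is 10 semitones, which makes it an augmented sixth; the second version is lower, so the direction is down.
Checking another pair — A4 → Cb4 — gives the same interval.

down an augmented sixth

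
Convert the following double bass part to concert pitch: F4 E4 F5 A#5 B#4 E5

F3 E3 F4 A#4 B#3 E4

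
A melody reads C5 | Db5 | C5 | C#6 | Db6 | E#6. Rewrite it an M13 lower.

Eb3 Fb3 Eb3 E4 Fb4 G#4

C5 → Eb3
Db5 → Fb3
C5 → Eb3
C#6 → E4
Db6 → Fb4
E#6 → G#4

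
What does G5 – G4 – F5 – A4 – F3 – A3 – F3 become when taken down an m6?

G5 down a minor sixth is B4.
G4: a sixth down reaches B, and 8 semitones makes it B3.
A minor sixth down from F5 gives A4.
A4: a sixth down reaches C, and 8 semitones makes it C#4.
F3: a sixth down reaches A, and 8 semitones makes it A2.
A3 down a minor sixth is C#3.
F3: a sixth down reaches A, and 8 semitones makes it A2.

B4 B3 A4 C#4 A2 C#3 A2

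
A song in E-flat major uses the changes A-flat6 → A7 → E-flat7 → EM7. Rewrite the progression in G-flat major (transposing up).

Cb6 C7 Gb7 GM7

E-flat major up to G-flat major is a minor third; each chord root moves by that interval while the quality stays the same.
A-flat6: root A-flat up a minor third → Cb, giving Cb6.
A7: root A up a minor third → C, giving C7.
E-flat7: root E-flat up a minor third → Gb, giving Gb7.
EM7: root E up a minor third → G, giving GM7.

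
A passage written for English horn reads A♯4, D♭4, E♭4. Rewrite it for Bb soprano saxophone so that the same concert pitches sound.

E#4 Ab3 Bb3

First find concert pitch: the English horn sounds a perfect fifth below written, so A♯4 D♭4 E♭4 sounds D#4 Gb3 Ab3.
Then write for Bb soprano saxophone: it sounds a major second below written, so the part must be a major second above concert.
D#4 → E#4
Gb3 → Ab3
Ab3 → Bb3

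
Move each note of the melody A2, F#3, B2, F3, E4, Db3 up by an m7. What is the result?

G3 E4 A3 Eb4 D5 Cb4

A2: a seventh up reaches G, and 10 semitones makes it G3.
F#3: a seventh up reaches E, and 10 semitones makes it E4.
A minor seventh up from B2 gives A3.
F3 up a minor seventh is Eb4.
A minor seventh up from E4 gives D5.
A minor seventh up from Db3 gives Cb4.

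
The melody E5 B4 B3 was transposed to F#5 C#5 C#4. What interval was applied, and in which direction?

up a major second

Take the first pair: E5 → F#5. E to F spans 2 letter names, so the interval is some kind of second.
E5 to F#5 is 2 semitones, which makes it a major second; the second version is higher, so the direction is up.
Checking another pair — B3 → C#4 — gives the same interval.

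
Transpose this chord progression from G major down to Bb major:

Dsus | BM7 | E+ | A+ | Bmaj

Fsus DM7 G+ C+ Dmaj

G major down to Bb major is a major sixth; each chord root moves by that interval while the quality stays the same.
Dsus: root D down a major sixth → F, giving Fsus.
BM7: root B down a major sixth → D, giving DM7.
E+: root E down a major sixth → G, giving G+.
A+: root A down a major sixth → C, giving C+.
Bmaj: root B down a major sixth → D, giving Dmaj.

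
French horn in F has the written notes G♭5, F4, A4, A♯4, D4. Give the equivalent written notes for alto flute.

Fb5 Eb4 G4 G#4 C4

First find concert pitch: the French horn in F sounds a perfect fifth below written, so G♭5 F4 A4 A♯4 D4 sounds Cb5 Bb3 D4 D#4 G3.
Then write for alto flute: it sounds a perfect fourth below written, so the part must be a perfect fourth above concert.
Cb5 → Fb5
Bb3 → Eb4
D4 → G4
D#4 → G#4
G3 → C4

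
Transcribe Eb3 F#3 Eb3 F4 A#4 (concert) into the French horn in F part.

Bb3 C#4 Bb3 C5 E#5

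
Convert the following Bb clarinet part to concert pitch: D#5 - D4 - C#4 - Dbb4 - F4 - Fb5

Written C4 on the Bb clarinet sounds as Bb3, a major second lower; apply that shift to every note.
D#5 to C#5
D4 to C4
C#4 to B3
Dbb4 to Cbb4
F4 to Eb4
Fb5 to Ebb5

C#5 C4 B3 Cbb4 Eb4 Ebb5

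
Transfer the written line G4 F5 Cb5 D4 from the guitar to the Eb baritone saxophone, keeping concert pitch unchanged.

First find concert pitch: the guitar sounds a perfect octave below written, so G4 F5 Cb5 D4 sounds G3 F4 Cb4 D3.
Then write for Eb baritone saxophone: it sounds a major thirteenth below written, so the part must be a major thirteenth above concert.
G3 → E5
F4 → D6
Cb4 → Ab5
D3 → B4

E5 D6 Ab5 B4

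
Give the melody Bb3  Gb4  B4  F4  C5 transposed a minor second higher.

A minor second up from Bb3 gives Cb4.
Gb4 up a minor second is Abb4.
A minor second up from B4 gives C5.
F4: a second up reaches G, and 1 semitone makes it Gb4.
C5: a second up reaches D, and 1 semitone makes it Db5.

Cb4 Abb4 C5 Gb4 Db5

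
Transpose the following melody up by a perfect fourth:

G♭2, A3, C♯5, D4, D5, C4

A perfect fourth up from Gb2 gives Cb3.
A perfect fourth up from A3 gives D4.
C#5 up a perfect fourth is F#5.
A perfect fourth up from D4 gives G4.
A perfect fourth up from D5 gives G5.
C4: a fourth up reaches F, and 5 semitones makes it F4.

Cb3 D4 F#5 G4 G5 F4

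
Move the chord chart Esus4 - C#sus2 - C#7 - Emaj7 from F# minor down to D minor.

Csus4 Asus2 A7 Cmaj7

F# minor down to D minor is a major third; each chord root moves by that interval while the quality stays the same.
Esus4: root E down a major third → C, giving Csus4.
C#sus2: root C# down a major third → A, giving Asus2.
C#7: root C# down a major third → A, giving A7.
Emaj7: root E down a major third → C, giving Cmaj7.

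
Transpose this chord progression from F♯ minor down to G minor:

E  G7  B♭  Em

F Ab7 Cb Fm

F♯ minor down to G minor is a major seventh; each chord root moves by that interval while the quality stays the same.
E: root E down a major seventh → F, giving F.
G7: root G down a major seventh → Ab, giving Ab7.
B♭: root B♭ down a major seventh → Cb, giving Cb.
Em: root E down a major seventh → F, giving Fm.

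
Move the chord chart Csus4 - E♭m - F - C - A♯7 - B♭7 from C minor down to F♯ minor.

F#sus4 Am B F# D##7 E7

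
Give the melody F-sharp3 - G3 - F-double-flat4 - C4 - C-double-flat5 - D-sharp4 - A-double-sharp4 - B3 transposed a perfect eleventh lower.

C#2 D2 Cbb3 G2 Gbb3 A#2 E##3 F#2

F#3 gives C#2
G3 gives D2
Fbb4 gives Cbb3
C4 gives G2
Cbb5 gives Gbb3
D#4 gives A#2
A##4 gives E##3
B3 gives F#2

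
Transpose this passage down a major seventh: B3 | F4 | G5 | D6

C3 Gb3 Ab4 Eb5

B3 -> C3
F4 -> Gb3
G5 -> Ab4
D6 -> Eb5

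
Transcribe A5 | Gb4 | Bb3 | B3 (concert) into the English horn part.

E6 Db5 F4 F#4

The English horn sounds a perfect fifth below written, so the written part must be a perfect fifth above concert — transpose each note up.
A5 -> E6
Gb4 -> Db5
Bb3 -> F4
B3 -> F#4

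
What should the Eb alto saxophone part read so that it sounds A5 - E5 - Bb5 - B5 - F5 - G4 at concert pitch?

F#6 C#6 G6 G#6 D6 E5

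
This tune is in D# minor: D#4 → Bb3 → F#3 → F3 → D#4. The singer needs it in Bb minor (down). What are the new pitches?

From D# down to Bb is an augmented third; apply that to each pitch.
D#4 -> Bb3
Bb3 -> Gbb3
F#3 -> Db3
F3 -> Dbb3
D#4 -> Bb3

Bb3 Gbb3 Db3 Dbb3 Bb3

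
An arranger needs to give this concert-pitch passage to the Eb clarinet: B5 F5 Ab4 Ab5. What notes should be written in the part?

Written C4 sounds as Eb4 on the Eb clarinet, so concert pitches are written a minor third down.
B5 to G#5
F5 to D5
Ab4 to F4
Ab5 to F5

G#5 D5 F4 F5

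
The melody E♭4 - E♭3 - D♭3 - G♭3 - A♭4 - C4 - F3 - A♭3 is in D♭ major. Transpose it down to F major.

G3 G2 F2 Bb2 C4 E3 A2 C3

From D♭ down to F is a minor sixth; apply that to each pitch.
Eb4 → G3
Eb3 → G2
Db3 → F2
Gb3 → Bb2
Ab4 → C4
C4 → E3
F3 → A2
Ab3 → C3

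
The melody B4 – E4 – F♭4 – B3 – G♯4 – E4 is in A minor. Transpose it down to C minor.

D4 G3 Abb3 D3 B3 G3

From A down to C is a major sixth; apply that to each pitch.
B4 gives D4
E4 gives G3
Fb4 gives Abb3
B3 gives D3
G#4 gives B3
E4 gives G3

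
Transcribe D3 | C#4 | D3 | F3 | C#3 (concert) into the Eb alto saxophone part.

B3 A#4 B3 D4 A#3

The Eb alto saxophone sounds a major sixth below written, so the written part must be a major sixth above concert — transpose each note up.
D3 to B3
C#4 to A#4
D3 to B3
F3 to D4
C#3 to A#3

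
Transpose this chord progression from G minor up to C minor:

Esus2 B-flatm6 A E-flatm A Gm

Asus2 Ebm6 D Abm D Cm

G minor up to C minor is a perfect fourth; each chord root moves by that interval while the quality stays the same.
Esus2: root E up a perfect fourth → A, giving Asus2.
B-flatm6: root B-flat up a perfect fourth → Eb, giving Ebm6.
A: root A up a perfect fourth → D, giving D.
E-flatm: root E-flat up a perfect fourth → Ab, giving Abm.
A: root A up a perfect fourth → D, giving D.
Gm: root G up a perfect fourth → C, giving Cm.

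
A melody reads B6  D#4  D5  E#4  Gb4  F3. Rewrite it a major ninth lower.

A5 C#3 C4 D#3 Fb3 Eb2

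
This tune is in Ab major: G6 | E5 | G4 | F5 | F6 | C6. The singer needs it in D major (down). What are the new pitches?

C#6 A#4 C#4 B4 B5 F#5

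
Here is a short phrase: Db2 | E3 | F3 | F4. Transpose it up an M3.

F2 G#3 A3 A4

Db2 becomes F2
E3 becomes G#3
F3 becomes A3
F4 becomes A4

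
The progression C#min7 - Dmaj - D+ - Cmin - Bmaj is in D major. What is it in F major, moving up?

D major up to F major is a minor third; each chord root moves by that interval while the quality stays the same.
C#min7: root C# up a minor third → E, giving Emin7.
Dmaj: root D up a minor third → F, giving Fmaj.
D+: root D up a minor third → F, giving F+.
Cmin: root C up a minor third → Eb, giving Ebmin.
Bmaj: root B up a minor third → D, giving Dmaj.

Emin7 Fmaj F+ Ebmin Dmaj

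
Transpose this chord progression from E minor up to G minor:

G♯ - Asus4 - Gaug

E minor up to G minor is a minor third; each chord root moves by that interval while the quality stays the same.
G♯: root G♯ up a minor third → B, giving B.
Asus4: root A up a minor third → C, giving Csus4.
Gaug: root G up a minor third → Bb, giving Bbaug.

B Csus4 Bbaug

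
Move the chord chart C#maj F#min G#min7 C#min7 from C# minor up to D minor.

C# minor up to D minor is a minor second; each chord root moves by that interval while the quality stays the same.
C#maj: root C# up a minor second → D, giving Dmaj.
F#min: root F# up a minor second → G, giving Gmin.
G#min7: root G# up a minor second → A, giving Amin7.
C#min7: root C# up a minor second → D, giving Dmin7.

Dmaj Gmin Amin7 Dmin7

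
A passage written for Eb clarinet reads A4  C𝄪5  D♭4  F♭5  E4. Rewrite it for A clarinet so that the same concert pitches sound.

Eb5 G#5 Abb4 Cbb6 Bb4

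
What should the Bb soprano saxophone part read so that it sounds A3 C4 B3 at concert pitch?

Written C4 sounds as Bb3 on the Bb soprano saxophone, so concert pitches are written a major second up.
A3 gives B3
C4 gives D4
B3 gives C#4

B3 D4 C#4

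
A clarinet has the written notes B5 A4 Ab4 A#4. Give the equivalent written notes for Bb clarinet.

A#5 G#4 G4 G##4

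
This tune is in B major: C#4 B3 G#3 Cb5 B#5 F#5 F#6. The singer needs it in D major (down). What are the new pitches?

B major to D major down is a major sixth, so every note moves down by that interval.
C#4 → E3
B3 → D3
G#3 → B2
Cb5 → Ebb4
B#5 → D#5
F#5 → A4
F#6 → A5

E3 D3 B2 Ebb4 D#5 A4 A5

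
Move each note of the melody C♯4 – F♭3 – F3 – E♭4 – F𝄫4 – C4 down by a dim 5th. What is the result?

C#4 → F##3
Fb3 → Bb2
F3 → B2
Eb4 → A3
Fbb4 → Bbb3
C4 → F#3

F##3 Bb2 B2 A3 Bbb3 F#3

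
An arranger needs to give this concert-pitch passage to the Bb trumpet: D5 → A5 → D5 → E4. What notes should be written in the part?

The Bb trumpet sounds a major second below written, so the written part must be a major second above concert — transpose each note up.
D5 to E5
A5 to B5
D5 to E5
E4 to F#4

E5 B5 E5 F#4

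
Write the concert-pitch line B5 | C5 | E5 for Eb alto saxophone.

The Eb alto saxophone sounds a major sixth below written, so the written part must be a major sixth above concert — transpose each note up.
B5 gives G#6
C5 gives A5
E5 gives C#6

G#6 A5 C#6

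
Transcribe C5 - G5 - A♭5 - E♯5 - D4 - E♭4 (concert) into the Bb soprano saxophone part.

D5 A5 Bb5 F##5 E4 F4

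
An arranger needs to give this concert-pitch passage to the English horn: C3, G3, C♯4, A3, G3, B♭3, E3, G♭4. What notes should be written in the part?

G3 D4 G#4 E4 D4 F4 B3 Db5

The English horn sounds a perfect fifth below written, so the written part must be a perfect fifth above concert — transpose each note up.
C3 → G3
G3 → D4
C#4 → G#4
A3 → E4
G3 → D4
Bb3 → F4
E3 → B3
Gb4 → Db5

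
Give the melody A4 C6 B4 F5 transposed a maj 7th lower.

A4 → Bb3
C6 → Db5
B4 → C4
F5 → Gb4

Bb3 Db5 C4 Gb4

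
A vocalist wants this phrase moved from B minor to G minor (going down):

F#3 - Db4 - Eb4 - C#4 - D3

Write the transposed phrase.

D3 Bbb3 Cb4 A3 Bb2

B minor to G minor down is a major third, so every note moves down by that interval.
F#3 becomes D3
Db4 becomes Bbb3
Eb4 becomes Cb4
C#4 becomes A3
D3 becomes Bb2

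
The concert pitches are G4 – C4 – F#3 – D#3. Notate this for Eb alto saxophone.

E5 A4 D#4 B#3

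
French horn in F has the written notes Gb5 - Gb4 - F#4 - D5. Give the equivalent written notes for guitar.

First find concert pitch: the French horn in F sounds a perfect fifth below written, so Gb5 Gb4 F#4 D5 sounds Cb5 Cb4 B3 G4.
Then write for guitar: it sounds a perfect octave below written, so the part must be a perfect octave above concert.
Cb5 → Cb6
Cb4 → Cb5
B3 → B4
G4 → G5

Cb6 Cb5 B4 G5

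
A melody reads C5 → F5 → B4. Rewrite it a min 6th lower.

C5: a sixth down reaches E, and 8 semitones makes it E4.
A minor sixth down from F5 gives A4.
B4: a sixth down reaches D, and 8 semitones makes it D#4.

E4 A4 D#4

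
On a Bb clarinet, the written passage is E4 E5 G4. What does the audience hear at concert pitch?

D4 D5 F4

Written C4 on the Bb clarinet sounds as Bb3, a major second lower; apply that shift to every note.
E4 becomes D4
E5 becomes D5
G4 becomes F4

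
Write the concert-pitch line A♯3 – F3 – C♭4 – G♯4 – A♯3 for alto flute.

The alto flute sounds a perfect fourth below written, so the written part must be a perfect fourth above concert — transpose each note up.
A#3 gives D#4
F3 gives Bb3
Cb4 gives Fb4
G#4 gives C#5
A#3 gives D#4

D#4 Bb3 Fb4 C#5 D#4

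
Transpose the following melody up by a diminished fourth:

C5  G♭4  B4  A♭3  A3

Fb5 Cbb5 Eb5 Dbb4 Db4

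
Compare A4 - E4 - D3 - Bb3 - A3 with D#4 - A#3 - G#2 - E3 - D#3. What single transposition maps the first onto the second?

Take the first pair: A4 → D#4. A to D spans 5 letter names, so the interval is some kind of fifth.
D#4 to A4 is 6 semitones, which makes it a diminished fifth; the second version is lower, so the direction is down.
Checking another pair — A3 → D#3 — gives the same interval.

down a diminished fifth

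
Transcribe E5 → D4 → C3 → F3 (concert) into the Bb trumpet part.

Written C4 sounds as Bb3 on the Bb trumpet, so concert pitches are written a major second up.
E5 gives F#5
D4 gives E4
C3 gives D3
F3 gives G3

F#5 E4 D3 G3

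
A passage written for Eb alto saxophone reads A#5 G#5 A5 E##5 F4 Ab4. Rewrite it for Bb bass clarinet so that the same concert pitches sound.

First find concert pitch: the Eb alto saxophone sounds a major sixth below written, so A#5 G#5 A5 E##5 F4 Ab4 sounds C#5 B4 C5 G##4 Ab3 Cb4.
Then write for Bb bass clarinet: it sounds a major ninth below written, so the part must be a major ninth above concert.
C#5 → D#6
B4 → C#6
C5 → D6
G##4 → A##5
Ab3 → Bb4
Cb4 → Db5

D#6 C#6 D6 A##5 Bb4 Db5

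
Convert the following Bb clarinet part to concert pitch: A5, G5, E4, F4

G5 F5 D4 Eb4

Written C4 on the Bb clarinet sounds as Bb3, a major second lower; apply that shift to every note.
A5 → G5
G5 → F5
E4 → D4
F4 → Eb4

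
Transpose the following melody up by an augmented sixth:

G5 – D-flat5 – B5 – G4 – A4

E#6 B5 G##6 E#5 F##5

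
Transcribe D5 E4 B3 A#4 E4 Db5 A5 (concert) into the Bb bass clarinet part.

The Bb bass clarinet sounds a major ninth below written, so the written part must be a major ninth above concert — transpose each note up.
D5 to E6
E4 to F#5
B3 to C#5
A#4 to B#5
E4 to F#5
Db5 to Eb6
A5 to B6

E6 F#5 C#5 B#5 F#5 Eb6 B6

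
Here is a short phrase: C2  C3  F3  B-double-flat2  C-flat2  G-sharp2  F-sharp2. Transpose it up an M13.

A3 A4 D5 Gb4 Ab3 E#4 D#4

C2 -> A3
C3 -> A4
F3 -> D5
Bbb2 -> Gb4
Cb2 -> Ab3
G#2 -> E#4
F#2 -> D#4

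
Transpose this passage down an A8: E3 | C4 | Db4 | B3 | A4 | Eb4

Eb2 Cb3 Dbb3 Bb2 Ab3 Ebb3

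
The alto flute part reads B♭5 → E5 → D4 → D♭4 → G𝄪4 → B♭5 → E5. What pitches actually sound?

F5 B4 A3 Ab3 D##4 F5 B4

Written C4 on the alto flute sounds as G3, a perfect fourth lower; apply that shift to every note.
Bb5 to F5
E5 to B4
D4 to A3
Db4 to Ab3
G##4 to D##4
Bb5 to F5
E5 to B4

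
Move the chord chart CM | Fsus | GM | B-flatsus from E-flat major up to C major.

AM Dsus EM Gsus

E-flat major up to C major is a major sixth; each chord root moves by that interval while the quality stays the same.
CM: root C up a major sixth → A, giving AM.
Fsus: root F up a major sixth → D, giving Dsus.
GM: root G up a major sixth → E, giving EM.
B-flatsus: root B-flat up a major sixth → G, giving Gsus.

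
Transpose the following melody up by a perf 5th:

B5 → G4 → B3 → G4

B5 up a perfect fifth is F#6.
G4: a fifth up reaches D, and 7 semitones makes it D5.
A perfect fifth up from B3 gives F#4.
G4 up a perfect fifth is D5.

F#6 D5 F#4 D5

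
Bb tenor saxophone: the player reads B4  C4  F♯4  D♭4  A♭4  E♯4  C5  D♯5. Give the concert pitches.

Written C4 on the Bb tenor saxophone sounds as Bb2, a major ninth lower; apply that shift to every note.
B4 → A3
C4 → Bb2
F#4 → E3
Db4 → Cb3
Ab4 → Gb3
E#4 → D#3
C5 → Bb3
D#5 → C#4

A3 Bb2 E3 Cb3 Gb3 D#3 Bb3 C#4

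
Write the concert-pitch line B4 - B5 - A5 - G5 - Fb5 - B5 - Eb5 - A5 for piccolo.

Written C4 sounds as C5 on the piccolo, so concert pitches are written a perfect octave down.
B4 → B3
B5 → B4
A5 → A4
G5 → G4
Fb5 → Fb4
B5 → B4
Eb5 → Eb4
A5 → A4

B3 B4 A4 G4 Fb4 B4 Eb4 A4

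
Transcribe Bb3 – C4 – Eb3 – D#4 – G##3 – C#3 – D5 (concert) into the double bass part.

Written C4 sounds as C3 on the double bass, so concert pitches are written a perfect octave up.
Bb3 to Bb4
C4 to C5
Eb3 to Eb4
D#4 to D#5
G##3 to G##4
C#3 to C#4
D5 to D6

Bb4 C5 Eb4 D#5 G##4 C#4 D6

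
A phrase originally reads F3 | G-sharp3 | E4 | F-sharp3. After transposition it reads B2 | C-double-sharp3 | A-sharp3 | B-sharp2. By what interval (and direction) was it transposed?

Take the first pair: F3 → B2. F to B spans 5 letter names, so the interval is some kind of fifth.
B2 to F3 is 6 semitones, which makes it a diminished fifth; the second version is lower, so the direction is down.
Checking another pair — F#3 → B#2 — gives the same interval.

down a diminished fifth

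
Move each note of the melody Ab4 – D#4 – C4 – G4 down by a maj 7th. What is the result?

Bbb3 E3 Db3 Ab3

A major seventh down from Ab4 gives Bbb3.
A major seventh down from D#4 gives E3.
C4: a seventh down reaches D, and 11 semitones makes it Db3.
G4: a seventh down reaches A, and 11 semitones makes it Ab3.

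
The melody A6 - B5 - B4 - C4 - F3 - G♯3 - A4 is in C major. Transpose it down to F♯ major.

C major to F♯ major down is a diminished fifth, so every note moves down by that interval.
A6 gives D#6
B5 gives E#5
B4 gives E#4
C4 gives F#3
F3 gives B2
G#3 gives C##3
A4 gives D#4

D#6 E#5 E#4 F#3 B2 C##3 D#4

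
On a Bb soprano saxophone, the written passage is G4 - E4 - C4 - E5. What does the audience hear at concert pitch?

F4 D4 Bb3 D5

The Bb soprano saxophone sounds a major second below written, so transpose each written note down a major second.
G4 to F4
E4 to D4
C4 to Bb3
E5 to D5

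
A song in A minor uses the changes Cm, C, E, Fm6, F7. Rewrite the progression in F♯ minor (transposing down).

Am A C# Dm6 D7

A minor down to F♯ minor is a minor third; each chord root moves by that interval while the quality stays the same.
Cm: root C down a minor third → A, giving Am.
C: root C down a minor third → A, giving A.
E: root E down a minor third → C#, giving C#.
Fm6: root F down a minor third → D, giving Dm6.
F7: root F down a minor third → D, giving D7.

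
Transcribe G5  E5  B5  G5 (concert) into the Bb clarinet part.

A5 F#5 C#6 A5

The Bb clarinet sounds a major second below written, so the written part must be a major second above concert — transpose each note up.
G5 becomes A5
E5 becomes F#5
B5 becomes C#6
G5 becomes A5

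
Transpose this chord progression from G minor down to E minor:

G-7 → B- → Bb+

E-7 G#- G+

G minor down to E minor is a minor third; each chord root moves by that interval while the quality stays the same.
G-7: root G down a minor third → E, giving E-7.
B-: root B down a minor third → G#, giving G#-.
Bb+: root Bb down a minor third → G, giving G+.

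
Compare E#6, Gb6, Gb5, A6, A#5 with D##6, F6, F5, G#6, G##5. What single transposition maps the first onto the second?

From E#6 to D##6 is 2 letter names — a second of some quality.
D##6 to E#6 is 1 semitone, which makes it a minor second; the second version is lower, so the direction is down.
Checking another pair — A#5 → G##5 — gives the same interval.

down a minor second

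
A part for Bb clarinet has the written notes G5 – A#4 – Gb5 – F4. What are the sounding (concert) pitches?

Written C4 on the Bb clarinet sounds as Bb3, a major second lower; apply that shift to every note.
G5 becomes F5
A#4 becomes G#4
Gb5 becomes Fb5
F4 becomes Eb4

F5 G#4 Fb5 Eb4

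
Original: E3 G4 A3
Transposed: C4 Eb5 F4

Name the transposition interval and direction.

From E3 to C4 is 6 letter names — a sixth of some quality.
E3 to C4 is 8 semitones, which makes it a minor sixth; the second version is higher, so the direction is up.
Checking another pair — A3 → F4 — gives the same interval.

up a minor sixth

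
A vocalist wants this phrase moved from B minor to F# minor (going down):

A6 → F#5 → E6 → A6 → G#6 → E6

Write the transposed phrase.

B minor to F# minor down is a perfect fourth, so every note moves down by that interval.
A6 to E6
F#5 to C#5
E6 to B5
A6 to E6
G#6 to D#6
E6 to B5

E6 C#5 B5 E6 D#6 B5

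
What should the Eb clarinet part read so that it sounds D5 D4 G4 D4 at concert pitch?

B4 B3 E4 B3

Written C4 sounds as Eb4 on the Eb clarinet, so concert pitches are written a minor third down.
D5 to B4
D4 to B3
G4 to E4
D4 to B3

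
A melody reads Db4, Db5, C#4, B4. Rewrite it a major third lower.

Bbb3 Bbb4 A3 G4

Db4 → Bbb3
Db5 → Bbb4
C#4 → A3
B4 → G4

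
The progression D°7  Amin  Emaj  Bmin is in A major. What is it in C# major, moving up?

F#°7 C#min G#maj D#min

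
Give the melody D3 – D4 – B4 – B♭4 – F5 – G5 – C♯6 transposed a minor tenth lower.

B1 B2 G#3 G3 D4 E4 A#4

A minor tenth down from D3 gives B1.
A minor tenth down from D4 gives B2.
B4 down a minor tenth is G#3.
A minor tenth down from Bb4 gives G3.
A minor tenth down from F5 gives D4.
G5 down a minor tenth is E4.
C#6: a tenth down reaches A, and 15 semitones makes it A#4.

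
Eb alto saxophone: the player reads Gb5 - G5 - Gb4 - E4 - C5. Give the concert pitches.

Bbb4 Bb4 Bbb3 G3 Eb4

The Eb alto saxophone sounds a major sixth below written, so transpose each written note down a major sixth.
Gb5 → Bbb4
G5 → Bb4
Gb4 → Bbb3
E4 → G3
C5 → Eb4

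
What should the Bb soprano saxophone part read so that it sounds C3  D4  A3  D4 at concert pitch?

D3 E4 B3 E4

The Bb soprano saxophone sounds a major second below written, so the written part must be a major second above concert — transpose each note up.
C3 → D3
D4 → E4
A3 → B3
D4 → E4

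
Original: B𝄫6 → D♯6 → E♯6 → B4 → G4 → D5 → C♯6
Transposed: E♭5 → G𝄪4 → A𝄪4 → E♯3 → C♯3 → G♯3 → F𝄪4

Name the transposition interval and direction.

down a diminished twelfth

Take the first pair: Bbb6 → Eb5. B to E spans 12 letter names, so the interval is some kind of twelfth.
Eb5 to Bbb6 is 18 semitones, which makes it a diminished twelfth; the second version is lower, so the direction is down.
Checking another pair — C#6 → F##4 — gives the same interval.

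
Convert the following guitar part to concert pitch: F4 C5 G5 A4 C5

F3 C4 G4 A3 C4

The guitar sounds a perfect octave below written, so transpose each written note down a perfect octave.
F4 → F3
C5 → C4
G5 → G4
A4 → A3
C5 → C4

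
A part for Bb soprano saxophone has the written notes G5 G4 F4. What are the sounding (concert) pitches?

The Bb soprano saxophone sounds a major second below written, so transpose each written note down a major second.
G5 -> F5
G4 -> F4
F4 -> Eb4

F5 F4 Eb4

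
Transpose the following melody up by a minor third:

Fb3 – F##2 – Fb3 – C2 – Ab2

A minor third up from Fb3 gives Abb3.
F##2: a third up reaches A, and 3 semitones makes it A#2.
Fb3: a third up reaches A, and 3 semitones makes it Abb3.
A minor third up from C2 gives Eb2.
Ab2 up a minor third is Cb3.

Abb3 A#2 Abb3 Eb2 Cb3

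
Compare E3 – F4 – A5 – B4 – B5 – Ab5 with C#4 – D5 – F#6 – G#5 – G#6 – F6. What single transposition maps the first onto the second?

From E3 to C#4 is 6 letter names — a sixth of some quality.
E3 to C#4 is 9 semitones, which makes it a major sixth; the second version is higher, so the direction is up.
Checking another pair — Ab5 → F6 — gives the same interval.

up a major sixth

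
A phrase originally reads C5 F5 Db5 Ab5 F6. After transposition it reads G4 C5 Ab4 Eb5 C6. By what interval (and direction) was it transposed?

down a perfect fourth

From C5 to G4 is 4 letter names — a fourth of some quality.
G4 to C5 is 5 semitones, which makes it a perfect fourth; the second version is lower, so the direction is down.
Checking another pair — F6 → C6 — gives the same interval.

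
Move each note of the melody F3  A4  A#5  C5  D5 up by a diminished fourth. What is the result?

F3 gives Bbb3
A4 gives Db5
A#5 gives D6
C5 gives Fb5
D5 gives Gb5

Bbb3 Db5 D6 Fb5 Gb5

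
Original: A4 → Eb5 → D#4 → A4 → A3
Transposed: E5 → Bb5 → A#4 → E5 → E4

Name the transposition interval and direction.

up a perfect fifth

Take the first pair: A4 → E5. A to E spans 5 letter names, so the interval is some kind of fifth.
A4 to E5 is 7 semitones, which makes it a perfect fifth; the second version is higher, so the direction is up.
Checking another pair — A3 → E4 — gives the same interval.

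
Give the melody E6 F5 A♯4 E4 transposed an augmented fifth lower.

E6 becomes Ab5
F5 becomes Bbb4
A#4 becomes D4
E4 becomes Ab3

Ab5 Bbb4 D4 Ab3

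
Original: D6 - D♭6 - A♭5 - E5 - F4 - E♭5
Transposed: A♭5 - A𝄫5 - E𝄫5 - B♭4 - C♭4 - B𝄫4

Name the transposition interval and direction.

down an augmented fourth

From D6 to Ab5 is 4 letter names — a fourth of some quality.
Ab5 to D6 is 6 semitones, which makes it an augmented fourth; the second version is lower, so the direction is down.
Checking another pair — Eb5 → Bbb4 — gives the same interval.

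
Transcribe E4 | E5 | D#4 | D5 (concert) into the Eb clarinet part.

C#4 C#5 B#3 B4

The Eb clarinet sounds a minor third above written, so the written part must be a minor third below concert — transpose each note down.
E4 gives C#4
E5 gives C#5
D#4 gives B#3
D5 gives B4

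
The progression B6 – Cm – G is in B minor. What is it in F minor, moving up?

F6 Gbm Db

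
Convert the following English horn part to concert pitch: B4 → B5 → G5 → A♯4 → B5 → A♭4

E4 E5 C5 D#4 E5 Db4

The English horn sounds a perfect fifth below written, so transpose each written note down a perfect fifth.
B4 -> E4
B5 -> E5
G5 -> C5
A#4 -> D#4
B5 -> E5
Ab4 -> Db4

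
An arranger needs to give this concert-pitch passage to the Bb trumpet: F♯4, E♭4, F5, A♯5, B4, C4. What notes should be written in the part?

G#4 F4 G5 B#5 C#5 D4

The Bb trumpet sounds a major second below written, so the written part must be a major second above concert — transpose each note up.
F#4 to G#4
Eb4 to F4
F5 to G5
A#5 to B#5
B4 to C#5
C4 to D4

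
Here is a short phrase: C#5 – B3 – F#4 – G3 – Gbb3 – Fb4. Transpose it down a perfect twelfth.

F#3 E2 B2 C2 Cbb2 Bbb2

A perfect twelfth down from C#5 gives F#3.
B3: a twelfth down reaches E, and 19 semitones makes it E2.
F#4 down a perfect twelfth is B2.
G3: a twelfth down reaches C, and 19 semitones makes it C2.
A perfect twelfth down from Gbb3 gives Cbb2.
A perfect twelfth down from Fb4 gives Bbb2.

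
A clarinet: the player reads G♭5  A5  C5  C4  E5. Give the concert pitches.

Written C4 on the A clarinet sounds as A3, a minor third lower; apply that shift to every note.
Gb5 → Eb5
A5 → F#5
C5 → A4
C4 → A3
E5 → C#5

Eb5 F#5 A4 A3 C#5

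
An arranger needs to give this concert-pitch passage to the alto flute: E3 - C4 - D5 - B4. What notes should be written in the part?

A3 F4 G5 E5

Written C4 sounds as G3 on the alto flute, so concert pitches are written a perfect fourth up.
E3 → A3
C4 → F4
D5 → G5
B4 → E5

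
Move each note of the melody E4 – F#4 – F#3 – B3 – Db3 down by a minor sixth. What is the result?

E4 becomes G#3
F#4 becomes A#3
F#3 becomes A#2
B3 becomes D#3
Db3 becomes F2

G#3 A#3 A#2 D#3 F2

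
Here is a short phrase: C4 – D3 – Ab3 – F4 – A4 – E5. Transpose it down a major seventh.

Db3 Eb2 Bbb2 Gb3 Bb3 F4

C4 → Db3
D3 → Eb2
Ab3 → Bbb2
F4 → Gb3
A4 → Bb3
E5 → F4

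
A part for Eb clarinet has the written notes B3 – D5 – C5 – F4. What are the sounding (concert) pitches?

Written C4 on the Eb clarinet sounds as Eb4, a minor third higher; apply that shift to every note.
B3 becomes D4
D5 becomes F5
C5 becomes Eb5
F4 becomes Ab4

D4 F5 Eb5 Ab4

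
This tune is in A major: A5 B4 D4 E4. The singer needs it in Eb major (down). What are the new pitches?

Eb5 F4 Ab3 Bb3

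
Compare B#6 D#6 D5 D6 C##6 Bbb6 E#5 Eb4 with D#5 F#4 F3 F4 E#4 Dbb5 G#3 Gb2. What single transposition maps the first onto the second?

Take the first pair: B#6 → D#5. B to D spans 13 letter names, so the interval is some kind of thirteenth.
D#5 to B#6 is 21 semitones, which makes it a major thirteenth; the second version is lower, so the direction is down.
Checking another pair — Eb4 → Gb2 — gives the same interval.

down a major thirteenth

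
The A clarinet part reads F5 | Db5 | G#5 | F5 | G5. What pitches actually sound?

D5 Bb4 E#5 D5 E5

The A clarinet sounds a minor third below written, so transpose each written note down a minor third.
F5 → D5
Db5 → Bb4
G#5 → E#5
F5 → D5
G5 → E5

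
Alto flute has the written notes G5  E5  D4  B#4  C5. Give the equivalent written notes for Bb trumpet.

E5 C#5 B3 G##4 A4

First find concert pitch: the alto flute sounds a perfect fourth below written, so G5 E5 D4 B#4 C5 sounds D5 B4 A3 F##4 G4.
Then write for Bb trumpet: it sounds a major second below written, so the part must be a major second above concert.
D5 → E5
B4 → C#5
A3 → B3
F##4 → G##4
G4 → A4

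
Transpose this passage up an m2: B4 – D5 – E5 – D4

C5 Eb5 F5 Eb4

A minor second up from B4 gives C5.
D5 up a minor second is Eb5.
E5: a second up reaches F, and 1 semitone makes it F5.
D4: a second up reaches E, and 1 semitone makes it Eb4.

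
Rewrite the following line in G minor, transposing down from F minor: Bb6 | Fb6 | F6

F minor to G minor down is a minor seventh, so every note moves down by that interval.
Bb6 gives C6
Fb6 gives Gb5
F6 gives G5

C6 Gb5 G5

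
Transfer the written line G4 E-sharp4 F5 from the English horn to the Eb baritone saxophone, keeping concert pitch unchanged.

First find concert pitch: the English horn sounds a perfect fifth below written, so G4 E-sharp4 F5 sounds C4 A#3 Bb4.
Then write for Eb baritone saxophone: it sounds a major thirteenth below written, so the part must be a major thirteenth above concert.
C4 → A5
A#3 → F##5
Bb4 → G6

A5 F##5 G6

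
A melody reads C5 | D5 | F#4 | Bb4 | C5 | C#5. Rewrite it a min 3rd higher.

Eb5 F5 A4 Db5 Eb5 E5

C5 up a minor third is Eb5.
D5: a third up reaches F, and 3 semitones makes it F5.
F#4 up a minor third is A4.
A minor third up from Bb4 gives Db5.
A minor third up from C5 gives Eb5.
A minor third up from C#5 gives E5.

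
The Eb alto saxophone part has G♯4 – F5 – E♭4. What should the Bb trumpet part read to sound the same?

C#4 Bb4 Ab3

First find concert pitch: the Eb alto saxophone sounds a major sixth below written, so G♯4 F5 E♭4 sounds B3 Ab4 Gb3.
Then write for Bb trumpet: it sounds a major second below written, so the part must be a major second above concert.
B3 → C#4
Ab4 → Bb4
Gb3 → Ab3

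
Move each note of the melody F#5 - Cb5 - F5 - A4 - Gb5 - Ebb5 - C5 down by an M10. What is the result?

D4 Abb3 Db4 F3 Ebb4 Cbb4 Ab3

F#5 down a major tenth is D4.
A major tenth down from Cb5 gives Abb3.
A major tenth down from F5 gives Db4.
A major tenth down from A4 gives F3.
Gb5 down a major tenth is Ebb4.
Ebb5: a tenth down reaches C, and 16 semitones makes it Cbb4.
C5 down a major tenth is Ab3.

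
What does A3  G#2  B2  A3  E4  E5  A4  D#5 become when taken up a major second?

A3 becomes B3
G#2 becomes A#2
B2 becomes C#3
A3 becomes B3
E4 becomes F#4
E5 becomes F#5
A4 becomes B4
D#5 becomes E#5

B3 A#2 C#3 B3 F#4 F#5 B4 E#5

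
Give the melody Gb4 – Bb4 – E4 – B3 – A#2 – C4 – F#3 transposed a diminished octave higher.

Gbb5 Bbb5 Eb5 Bb4 A3 Cb5 F4

A diminished octave up from Gb4 gives Gbb5.
A diminished octave up from Bb4 gives Bbb5.
A diminished octave up from E4 gives Eb5.
B3: an octave up reaches B, and 11 semitones makes it Bb4.
A#2: an octave up reaches A, and 11 semitones makes it A3.
C4 up a diminished octave is Cb5.
A diminished octave up from F#3 gives F4.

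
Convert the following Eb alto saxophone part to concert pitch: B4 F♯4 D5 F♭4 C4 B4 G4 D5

D4 A3 F4 Abb3 Eb3 D4 Bb3 F4

Written C4 on the Eb alto saxophone sounds as Eb3, a major sixth lower; apply that shift to every note.
B4 → D4
F#4 → A3
D5 → F4
Fb4 → Abb3
C4 → Eb3
B4 → D4
G4 → Bb3
D5 → F4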